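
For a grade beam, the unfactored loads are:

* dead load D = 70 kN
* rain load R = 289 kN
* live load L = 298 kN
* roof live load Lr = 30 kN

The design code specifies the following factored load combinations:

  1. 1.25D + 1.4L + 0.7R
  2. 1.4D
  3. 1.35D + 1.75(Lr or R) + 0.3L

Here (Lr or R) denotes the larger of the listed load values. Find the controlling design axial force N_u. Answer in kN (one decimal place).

707.0 kN

(Lr or R) → R = 289 kN.
1. 1.25(70) + 1.4(298) + 0.7(289) = 87.5 + 417.2 + 202.3 = 707.0
2. 1.4(70) = 98.0
3. 1.35(70) + 1.75(289) + 0.3(298) = 94.5 + 505.8 + 89.4 = 689.7
The controlling combination is 1, giving 707.0 kN.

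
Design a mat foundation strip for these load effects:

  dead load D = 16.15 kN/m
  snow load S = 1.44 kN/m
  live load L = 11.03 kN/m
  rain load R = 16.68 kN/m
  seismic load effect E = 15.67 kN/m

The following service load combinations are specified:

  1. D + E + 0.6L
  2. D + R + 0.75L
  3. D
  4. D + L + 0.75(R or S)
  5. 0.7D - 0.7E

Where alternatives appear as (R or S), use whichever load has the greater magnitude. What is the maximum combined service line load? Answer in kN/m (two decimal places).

(R or S) → R = 16.68 kN/m.
1. 1.0(16.15) + 1.0(15.67) + 0.6(11.03) = 38.44
2. 1.0(16.15) + 1.0(16.68) + 0.75(11.03) = 41.10
3. 1.0(16.15) = 16.15
4. 1.0(16.15) + 1.0(11.03) + 0.75(16.68) = 39.69
5. 0.7(16.15) - 0.7(15.67) = 0.34
Maximum is from combination 2.

41.10 kN/m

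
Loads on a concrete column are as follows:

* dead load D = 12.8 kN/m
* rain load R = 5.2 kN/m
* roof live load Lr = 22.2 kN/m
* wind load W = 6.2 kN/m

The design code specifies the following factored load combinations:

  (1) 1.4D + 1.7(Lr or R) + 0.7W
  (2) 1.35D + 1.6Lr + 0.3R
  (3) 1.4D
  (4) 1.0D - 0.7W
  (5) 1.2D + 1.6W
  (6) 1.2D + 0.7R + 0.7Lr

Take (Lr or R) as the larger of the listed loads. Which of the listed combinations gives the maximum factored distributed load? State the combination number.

Combination 1

(Lr or R) → Lr = 22.2 kN/m.
(1) 1.4(12.8) + 1.7(22.2) + 0.7(6.2) = 60.0
(2) 1.35(12.8) + 1.6(22.2) + 0.3(5.2) = 54.4
(3) 1.4(12.8) = 17.9
(4) 1.0(12.8) - 0.7(6.2) = 8.5
(5) 1.2(12.8) + 1.6(6.2) = 25.3
(6) 1.2(12.8) + 0.7(5.2) + 0.7(22.2) = 34.5
The largest value is 60.0 kN/m from combination 1.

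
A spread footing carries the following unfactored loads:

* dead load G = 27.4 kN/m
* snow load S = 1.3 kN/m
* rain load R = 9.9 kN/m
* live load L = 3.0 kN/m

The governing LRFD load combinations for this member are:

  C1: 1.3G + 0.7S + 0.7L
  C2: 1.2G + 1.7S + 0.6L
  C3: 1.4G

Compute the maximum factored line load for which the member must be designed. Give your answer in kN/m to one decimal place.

C1: 1.3(27.4) + 0.7(1.3) + 0.7(3.0) = 35.6 + 0.9 + 2.1 = 38.6
C2: 1.2(27.4) + 1.7(1.3) + 0.6(3.0) = 32.9 + 2.2 + 1.8 = 36.9
C3: 1.4(27.4) = 38.4
Maximum is from combination 1.

38.6 kN/m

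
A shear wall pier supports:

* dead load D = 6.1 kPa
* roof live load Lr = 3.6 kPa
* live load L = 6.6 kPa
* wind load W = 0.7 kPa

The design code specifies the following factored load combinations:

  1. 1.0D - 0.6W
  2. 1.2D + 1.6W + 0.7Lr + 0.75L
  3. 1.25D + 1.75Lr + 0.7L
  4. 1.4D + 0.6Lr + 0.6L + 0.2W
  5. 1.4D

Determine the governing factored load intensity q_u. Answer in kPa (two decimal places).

18.55 kPa

1. 1.0(6.1) - 0.6(0.7) = 6.10 - 0.42 = 5.68
2. 1.2(6.1) + 1.6(0.7) + 0.7(3.6) + 0.75(6.6) = 7.32 + 1.12 + 2.52 + 4.95 = 15.91
3. 1.25(6.1) + 1.75(3.6) + 0.7(6.6) = 7.63 + 6.30 + 4.62 = 18.55
4. 1.4(6.1) + 0.6(3.6) + 0.6(6.6) + 0.2(0.7) = 8.54 + 2.16 + 3.96 + 0.14 = 14.80
5. 1.4(6.1) = 8.54
Maximum is from combination 3.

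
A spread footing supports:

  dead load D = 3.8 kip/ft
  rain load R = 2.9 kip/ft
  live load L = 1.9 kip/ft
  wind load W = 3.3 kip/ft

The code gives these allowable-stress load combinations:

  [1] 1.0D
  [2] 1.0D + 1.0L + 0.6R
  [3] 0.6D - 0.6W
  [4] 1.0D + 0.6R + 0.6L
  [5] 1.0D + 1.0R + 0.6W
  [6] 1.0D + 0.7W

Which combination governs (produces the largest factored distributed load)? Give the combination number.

Combination 5

[1] 1.0(3.8) = 3.80
[2] 1.0(3.8) + 1.0(1.9) + 0.6(2.9) = 3.80 + 1.90 + 1.74 = 7.44
[3] 0.6(3.8) - 0.6(3.3) = 2.28 - 1.98 = 0.30
[4] 1.0(3.8) + 0.6(2.9) + 0.6(1.9) = 3.80 + 1.74 + 1.14 = 6.68
[5] 1.0(3.8) + 1.0(2.9) + 0.6(3.3) = 3.80 + 2.90 + 1.98 = 8.68
[6] 1.0(3.8) + 0.7(3.3) = 3.80 + 2.31 = 6.11
The largest value is 8.68 kip/ft from combination 5.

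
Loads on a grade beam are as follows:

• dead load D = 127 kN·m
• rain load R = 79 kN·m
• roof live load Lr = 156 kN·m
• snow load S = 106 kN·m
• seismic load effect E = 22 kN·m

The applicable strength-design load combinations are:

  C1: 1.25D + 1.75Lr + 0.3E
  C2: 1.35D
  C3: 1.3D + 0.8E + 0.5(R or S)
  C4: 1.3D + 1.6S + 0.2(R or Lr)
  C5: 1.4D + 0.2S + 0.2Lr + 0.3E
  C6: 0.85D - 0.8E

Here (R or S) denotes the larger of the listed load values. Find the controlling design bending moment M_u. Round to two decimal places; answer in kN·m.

438.35 kN·m

(R or S) → S = 106 kN·m; (R or Lr) → Lr = 156 kN·m.
C1: 1.25(127) + 1.75(156) + 0.3(22) = 438.35
C2: 1.35(127) = 171.45
C3: 1.3(127) + 0.8(22) + 0.5(106) = 235.70
C4: 1.3(127) + 1.6(106) + 0.2(156) = 365.90
C5: 1.4(127) + 0.2(106) + 0.2(156) + 0.3(22) = 236.80
C6: 0.85(127) - 0.8(22) = 90.35
The controlling combination is 1, giving 438.35 kN·m.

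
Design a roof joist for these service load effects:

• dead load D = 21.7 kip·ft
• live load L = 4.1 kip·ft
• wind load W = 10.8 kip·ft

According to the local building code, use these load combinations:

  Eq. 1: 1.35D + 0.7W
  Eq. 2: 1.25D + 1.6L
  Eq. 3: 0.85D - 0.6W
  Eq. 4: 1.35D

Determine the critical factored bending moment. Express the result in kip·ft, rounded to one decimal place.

36.9 kip·ft

Eq. 1: 1.35(21.7) + 0.7(10.8) = 29.3 + 7.6 = 36.9
Eq. 2: 1.25(21.7) + 1.6(4.1) = 27.1 + 6.6 = 33.7
Eq. 3: 0.85(21.7) - 0.6(10.8) = 12.0
Eq. 4: 1.35(21.7) = 29.3
The controlling combination is 1, giving 36.9 kip·ft.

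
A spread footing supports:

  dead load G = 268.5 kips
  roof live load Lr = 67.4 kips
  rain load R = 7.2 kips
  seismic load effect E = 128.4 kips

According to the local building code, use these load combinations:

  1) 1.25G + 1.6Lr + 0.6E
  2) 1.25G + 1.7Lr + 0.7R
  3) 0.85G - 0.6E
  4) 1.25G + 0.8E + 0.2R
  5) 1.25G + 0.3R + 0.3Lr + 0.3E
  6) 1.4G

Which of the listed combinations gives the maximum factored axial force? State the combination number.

1) 1.25(268.5) + 1.6(67.4) + 0.6(128.4) = 520.5
2) 1.25(268.5) + 1.7(67.4) + 0.7(7.2) = 335.6 + 114.6 + 5.0 = 455.2
3) 0.85(268.5) - 0.6(128.4) = 228.2 - 77.0 = 151.2
4) 1.25(268.5) + 0.8(128.4) + 0.2(7.2) = 439.8
5) 1.25(268.5) + 0.3(7.2) + 0.3(67.4) + 0.3(128.4) = 335.6 + 2.2 + 20.2 + 38.5 = 396.5
6) 1.4(268.5) = 375.9
The largest value is 520.5 kips from combination 1.

Combination 1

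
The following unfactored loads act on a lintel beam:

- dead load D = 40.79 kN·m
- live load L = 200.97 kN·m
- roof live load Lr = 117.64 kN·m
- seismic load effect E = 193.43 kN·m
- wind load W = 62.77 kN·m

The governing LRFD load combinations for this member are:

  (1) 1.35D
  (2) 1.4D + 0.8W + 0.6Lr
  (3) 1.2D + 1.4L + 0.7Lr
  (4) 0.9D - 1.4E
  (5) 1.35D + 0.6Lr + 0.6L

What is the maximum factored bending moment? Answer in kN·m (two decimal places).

(1) 1.35(40.79) = 55.07
(2) 1.4(40.79) + 0.8(62.77) + 0.6(117.64) = 57.11 + 50.22 + 70.58 = 177.91
(3) 1.2(40.79) + 1.4(200.97) + 0.7(117.64) = 412.65
(4) 0.9(40.79) - 1.4(193.43) = 36.71 - 270.80 = -234.09
(5) 1.35(40.79) + 0.6(117.64) + 0.6(200.97) = 55.07 + 70.58 + 120.58 = 246.23
Maximum is from combination 3.

412.65 kN·m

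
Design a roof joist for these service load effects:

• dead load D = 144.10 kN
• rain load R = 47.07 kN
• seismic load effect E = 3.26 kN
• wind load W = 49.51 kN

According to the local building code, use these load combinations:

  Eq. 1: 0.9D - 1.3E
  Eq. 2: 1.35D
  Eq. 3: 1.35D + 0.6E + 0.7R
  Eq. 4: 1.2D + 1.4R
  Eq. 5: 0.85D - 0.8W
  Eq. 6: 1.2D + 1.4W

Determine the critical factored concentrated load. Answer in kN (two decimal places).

242.23 kN

Eq. 1: 0.9(144.10) - 1.3(3.26) = 129.69 - 4.24 = 125.45
Eq. 2: 1.35(144.10) = 194.54
Eq. 3: 1.35(144.10) + 0.6(3.26) + 0.7(47.07) = 229.44
Eq. 4: 1.2(144.10) + 1.4(47.07) = 172.92 + 65.90 = 238.82
Eq. 5: 0.85(144.10) - 0.8(49.51) = 122.49 - 39.61 = 82.88
Eq. 6: 1.2(144.10) + 1.4(49.51) = 172.92 + 69.31 = 242.23
Combination 6 governs: P_u = 242.23 kN.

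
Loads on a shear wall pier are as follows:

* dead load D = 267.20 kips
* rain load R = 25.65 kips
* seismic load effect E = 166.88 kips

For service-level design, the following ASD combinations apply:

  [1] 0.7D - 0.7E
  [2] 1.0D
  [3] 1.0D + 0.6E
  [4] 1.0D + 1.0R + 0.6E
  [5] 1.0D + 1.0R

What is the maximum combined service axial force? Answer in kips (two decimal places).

[1] 0.7(267.20) - 0.7(166.88) = 70.22
[2] 1.0(267.20) = 267.20
[3] 1.0(267.20) + 0.6(166.88) = 367.33
[4] 1.0(267.20) + 1.0(25.65) + 0.6(166.88) = 392.98
[5] 1.0(267.20) + 1.0(25.65) = 292.85
The controlling combination is 4, giving 392.98 kips.

392.98 kips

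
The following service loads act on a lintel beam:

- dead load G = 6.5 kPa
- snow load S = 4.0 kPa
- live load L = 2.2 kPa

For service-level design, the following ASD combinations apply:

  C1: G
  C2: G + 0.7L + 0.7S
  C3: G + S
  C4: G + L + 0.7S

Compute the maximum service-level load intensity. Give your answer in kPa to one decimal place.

11.5 kPa

C1: 1.0(6.5) = 6.5
C2: 1.0(6.5) + 0.7(2.2) + 0.7(4.0) = 10.8
C3: 1.0(6.5) + 1.0(4.0) = 10.5
C4: 1.0(6.5) + 1.0(2.2) + 0.7(4.0) = 11.5
Combination 4 governs: q = 11.5 kPa.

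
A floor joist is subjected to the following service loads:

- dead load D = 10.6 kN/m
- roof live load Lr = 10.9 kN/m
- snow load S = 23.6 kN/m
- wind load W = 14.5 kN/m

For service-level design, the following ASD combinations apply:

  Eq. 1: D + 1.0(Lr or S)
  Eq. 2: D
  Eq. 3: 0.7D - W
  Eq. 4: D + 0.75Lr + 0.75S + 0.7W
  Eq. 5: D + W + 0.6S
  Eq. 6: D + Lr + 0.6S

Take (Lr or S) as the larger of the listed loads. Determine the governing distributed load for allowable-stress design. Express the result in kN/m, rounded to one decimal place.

(Lr or S) → S = 23.6 kN/m.
Eq. 1: 1.0(10.6) + 1.0(23.6) = 10.6 + 23.6 = 34.2
Eq. 2: 1.0(10.6) = 10.6
Eq. 3: 0.7(10.6) - 1.0(14.5) = 7.4 - 14.5 = -7.1
Eq. 4: 1.0(10.6) + 0.75(10.9) + 0.75(23.6) + 0.7(14.5) = 46.6
Eq. 5: 1.0(10.6) + 1.0(14.5) + 0.6(23.6) = 10.6 + 14.5 + 14.2 = 39.3
Eq. 6: 1.0(10.6) + 1.0(10.9) + 0.6(23.6) = 10.6 + 10.9 + 14.2 = 35.7
Combination 4 governs: w = 46.6 kN/m.

46.6 kN/m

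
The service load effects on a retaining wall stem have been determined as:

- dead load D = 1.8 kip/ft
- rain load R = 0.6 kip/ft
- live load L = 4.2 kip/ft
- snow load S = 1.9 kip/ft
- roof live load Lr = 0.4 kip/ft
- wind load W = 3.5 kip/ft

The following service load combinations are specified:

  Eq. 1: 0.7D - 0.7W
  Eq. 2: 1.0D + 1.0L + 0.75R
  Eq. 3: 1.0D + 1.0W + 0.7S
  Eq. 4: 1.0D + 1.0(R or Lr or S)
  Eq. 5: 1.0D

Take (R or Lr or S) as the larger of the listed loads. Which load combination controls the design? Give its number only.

(R or Lr or S) → S = 1.9 kip/ft.
Eq. 1: 0.7(1.8) - 0.7(3.5) = 1.3 - 2.5 = -1.2
Eq. 2: 1.0(1.8) + 1.0(4.2) + 0.75(0.6) = 1.8 + 4.2 + 0.5 = 6.5
Eq. 3: 1.0(1.8) + 1.0(3.5) + 0.7(1.9) = 1.8 + 3.5 + 1.3 = 6.6
Eq. 4: 1.0(1.8) + 1.0(1.9) = 1.8 + 1.9 = 3.7
Eq. 5: 1.0(1.8) = 1.8
The largest value is 6.6 kip/ft from combination 3.

Combination 3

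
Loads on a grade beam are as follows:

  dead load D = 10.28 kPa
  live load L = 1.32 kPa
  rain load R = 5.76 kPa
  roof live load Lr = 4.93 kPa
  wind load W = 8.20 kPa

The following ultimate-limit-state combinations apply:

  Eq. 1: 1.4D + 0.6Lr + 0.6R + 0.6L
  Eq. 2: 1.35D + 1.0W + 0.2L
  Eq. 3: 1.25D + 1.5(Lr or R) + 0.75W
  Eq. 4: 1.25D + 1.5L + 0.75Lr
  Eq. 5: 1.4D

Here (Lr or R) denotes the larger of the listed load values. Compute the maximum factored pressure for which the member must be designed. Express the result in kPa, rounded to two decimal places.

(Lr or R) → R = 5.76 kPa.
Eq. 1: 1.4(10.28) + 0.6(4.93) + 0.6(5.76) + 0.6(1.32) = 14.39 + 2.96 + 3.46 + 0.79 = 21.60
Eq. 2: 1.35(10.28) + 1.0(8.20) + 0.2(1.32) = 13.88 + 8.20 + 0.26 = 22.34
Eq. 3: 1.25(10.28) + 1.5(5.76) + 0.75(8.20) = 12.85 + 8.64 + 6.15 = 27.64
Eq. 4: 1.25(10.28) + 1.5(1.32) + 0.75(4.93) = 12.85 + 1.98 + 3.70 = 18.53
Eq. 5: 1.4(10.28) = 14.39
Combination 3 governs: p_u = 27.64 kPa.

27.64 kPa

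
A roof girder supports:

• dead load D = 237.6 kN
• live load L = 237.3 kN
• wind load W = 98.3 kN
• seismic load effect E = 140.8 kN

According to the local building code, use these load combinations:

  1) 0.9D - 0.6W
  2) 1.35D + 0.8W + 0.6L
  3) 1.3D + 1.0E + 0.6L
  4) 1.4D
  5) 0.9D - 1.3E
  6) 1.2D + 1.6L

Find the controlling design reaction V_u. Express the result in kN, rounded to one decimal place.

1) 0.9(237.6) - 0.6(98.3) = 154.9
2) 1.35(237.6) + 0.8(98.3) + 0.6(237.3) = 320.8 + 78.6 + 142.4 = 541.8
3) 1.3(237.6) + 1.0(140.8) + 0.6(237.3) = 308.9 + 140.8 + 142.4 = 592.1
4) 1.4(237.6) = 332.6
5) 0.9(237.6) - 1.3(140.8) = 213.8 - 183.0 = 30.8
6) 1.2(237.6) + 1.6(237.3) = 285.1 + 379.7 = 664.8
Combination 6 governs: V_u = 664.8 kN.

664.8 kN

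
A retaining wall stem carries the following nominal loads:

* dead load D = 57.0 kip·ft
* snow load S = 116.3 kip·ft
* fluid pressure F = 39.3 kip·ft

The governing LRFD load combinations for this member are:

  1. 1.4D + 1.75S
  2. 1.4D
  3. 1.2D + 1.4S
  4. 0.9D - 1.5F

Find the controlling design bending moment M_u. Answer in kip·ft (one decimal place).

1. 1.4(57.0) + 1.75(116.3) = 283.3
2. 1.4(57.0) = 79.8
3. 1.2(57.0) + 1.4(116.3) = 231.2
4. 0.9(57.0) - 1.5(39.3) = -7.7
The controlling combination is 1, giving 283.3 kip·ft.

283.3 kip·ft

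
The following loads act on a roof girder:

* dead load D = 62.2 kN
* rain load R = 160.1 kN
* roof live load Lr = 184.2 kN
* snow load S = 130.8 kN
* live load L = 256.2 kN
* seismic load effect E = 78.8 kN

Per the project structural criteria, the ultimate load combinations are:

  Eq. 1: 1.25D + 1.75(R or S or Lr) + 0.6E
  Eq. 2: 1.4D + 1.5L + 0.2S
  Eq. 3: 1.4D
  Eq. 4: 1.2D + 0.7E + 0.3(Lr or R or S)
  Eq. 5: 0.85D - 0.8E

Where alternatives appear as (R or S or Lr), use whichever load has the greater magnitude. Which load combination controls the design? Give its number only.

Combination 2

(R or S or Lr) → Lr = 184.2 kN; (Lr or R or S) → Lr = 184.2 kN.
Eq. 1: 1.25(62.2) + 1.75(184.2) + 0.6(78.8) = 77.75 + 322.35 + 47.28 = 447.38
Eq. 2: 1.4(62.2) + 1.5(256.2) + 0.2(130.8) = 87.08 + 384.30 + 26.16 = 497.54
Eq. 3: 1.4(62.2) = 87.08
Eq. 4: 1.2(62.2) + 0.7(78.8) + 0.3(184.2) = 74.64 + 55.16 + 55.26 = 185.06
Eq. 5: 0.85(62.2) - 0.8(78.8) = 52.87 - 63.04 = -10.17
The largest value is 497.54 kN from combination 2.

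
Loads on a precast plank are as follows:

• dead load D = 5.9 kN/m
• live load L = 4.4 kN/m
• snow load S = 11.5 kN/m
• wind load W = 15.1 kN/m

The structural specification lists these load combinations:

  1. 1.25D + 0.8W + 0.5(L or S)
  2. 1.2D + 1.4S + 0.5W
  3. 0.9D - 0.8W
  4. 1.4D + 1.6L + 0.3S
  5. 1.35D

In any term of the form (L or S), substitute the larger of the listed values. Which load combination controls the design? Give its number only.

Combination 2

(L or S) → S = 11.5 kN/m.
1. 1.25(5.9) + 0.8(15.1) + 0.5(11.5) = 7.38 + 12.08 + 5.75 = 25.21
2. 1.2(5.9) + 1.4(11.5) + 0.5(15.1) = 7.08 + 16.10 + 7.55 = 30.73
3. 0.9(5.9) - 0.8(15.1) = 5.31 - 12.08 = -6.77
4. 1.4(5.9) + 1.6(4.4) + 0.3(11.5) = 8.26 + 7.04 + 3.45 = 18.75
5. 1.35(5.9) = 7.97
The largest value is 30.73 kN/m from combination 2.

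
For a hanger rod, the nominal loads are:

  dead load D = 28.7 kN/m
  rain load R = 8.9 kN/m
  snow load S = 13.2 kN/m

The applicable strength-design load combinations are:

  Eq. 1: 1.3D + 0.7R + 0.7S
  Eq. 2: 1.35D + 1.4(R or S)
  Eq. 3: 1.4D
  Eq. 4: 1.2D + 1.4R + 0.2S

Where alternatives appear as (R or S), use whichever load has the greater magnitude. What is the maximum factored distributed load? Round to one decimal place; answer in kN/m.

57.2 kN/m

(R or S) → S = 13.2 kN/m.
Eq. 1: 1.3(28.7) + 0.7(8.9) + 0.7(13.2) = 52.8
Eq. 2: 1.35(28.7) + 1.4(13.2) = 38.7 + 18.5 = 57.2
Eq. 3: 1.4(28.7) = 40.2
Eq. 4: 1.2(28.7) + 1.4(8.9) + 0.2(13.2) = 34.4 + 12.5 + 2.6 = 49.5
The controlling combination is 2, giving 57.2 kN/m.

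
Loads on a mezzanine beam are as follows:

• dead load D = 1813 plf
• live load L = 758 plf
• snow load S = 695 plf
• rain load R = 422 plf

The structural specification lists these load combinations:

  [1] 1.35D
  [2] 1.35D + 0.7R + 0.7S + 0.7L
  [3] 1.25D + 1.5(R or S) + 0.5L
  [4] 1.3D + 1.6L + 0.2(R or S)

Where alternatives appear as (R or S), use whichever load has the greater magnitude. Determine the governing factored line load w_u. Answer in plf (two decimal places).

3760.05 plf

(R or S) → S = 695 plf.
[1] 1.35(1813) = 2447.55
[2] 1.35(1813) + 0.7(422) + 0.7(695) + 0.7(758) = 2447.55 + 295.40 + 486.50 + 530.60 = 3760.05
[3] 1.25(1813) + 1.5(695) + 0.5(758) = 2266.25 + 1042.50 + 379.00 = 3687.75
[4] 1.3(1813) + 1.6(758) + 0.2(695) = 2356.90 + 1212.80 + 139.00 = 3708.70
Maximum is from combination 2.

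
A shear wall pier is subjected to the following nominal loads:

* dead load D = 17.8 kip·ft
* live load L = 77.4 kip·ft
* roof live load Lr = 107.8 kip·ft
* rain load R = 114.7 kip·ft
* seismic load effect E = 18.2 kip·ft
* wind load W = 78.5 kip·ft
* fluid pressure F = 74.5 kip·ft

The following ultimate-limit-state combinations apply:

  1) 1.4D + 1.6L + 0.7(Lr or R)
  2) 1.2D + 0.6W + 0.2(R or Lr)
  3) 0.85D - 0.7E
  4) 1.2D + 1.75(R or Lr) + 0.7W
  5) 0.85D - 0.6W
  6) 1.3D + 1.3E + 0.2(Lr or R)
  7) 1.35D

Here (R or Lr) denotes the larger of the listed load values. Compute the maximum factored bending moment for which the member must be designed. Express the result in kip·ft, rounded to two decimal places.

(Lr or R) → R = 114.7 kip·ft; (R or Lr) → R = 114.7 kip·ft.
1) 1.4(17.8) + 1.6(77.4) + 0.7(114.7) = 24.92 + 123.84 + 80.29 = 229.05
2) 1.2(17.8) + 0.6(78.5) + 0.2(114.7) = 21.36 + 47.10 + 22.94 = 91.40
3) 0.85(17.8) - 0.7(18.2) = 15.13 - 12.74 = 2.39
4) 1.2(17.8) + 1.75(114.7) + 0.7(78.5) = 21.36 + 200.73 + 54.95 = 277.04
5) 0.85(17.8) - 0.6(78.5) = 15.13 - 47.10 = -31.97
6) 1.3(17.8) + 1.3(18.2) + 0.2(114.7) = 23.14 + 23.66 + 22.94 = 69.74
7) 1.35(17.8) = 24.03
The controlling combination is 4, giving 277.04 kip·ft.

277.04 kip·ft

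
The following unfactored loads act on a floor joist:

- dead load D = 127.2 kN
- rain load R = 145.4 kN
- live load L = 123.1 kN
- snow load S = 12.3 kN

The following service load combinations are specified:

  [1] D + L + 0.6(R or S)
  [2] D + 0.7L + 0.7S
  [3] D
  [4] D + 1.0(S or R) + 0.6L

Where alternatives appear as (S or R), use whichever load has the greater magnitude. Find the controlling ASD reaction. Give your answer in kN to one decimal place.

346.5 kN

(R or S) → R = 145.4 kN; (S or R) → R = 145.4 kN.
[1] 1.0(127.2) + 1.0(123.1) + 0.6(145.4) = 127.2 + 123.1 + 87.2 = 337.5
[2] 1.0(127.2) + 0.7(123.1) + 0.7(12.3) = 127.2 + 86.2 + 8.6 = 222.0
[3] 1.0(127.2) = 127.2
[4] 1.0(127.2) + 1.0(145.4) + 0.6(123.1) = 127.2 + 145.4 + 73.9 = 346.5
Combination 4 governs: V = 346.5 kN.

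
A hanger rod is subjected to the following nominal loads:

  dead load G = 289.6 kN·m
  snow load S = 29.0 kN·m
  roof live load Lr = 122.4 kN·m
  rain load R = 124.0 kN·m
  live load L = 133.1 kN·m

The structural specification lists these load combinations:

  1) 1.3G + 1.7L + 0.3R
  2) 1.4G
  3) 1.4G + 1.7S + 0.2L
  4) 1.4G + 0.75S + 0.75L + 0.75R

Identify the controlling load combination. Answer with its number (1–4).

1) 1.3(289.6) + 1.7(133.1) + 0.3(124.0) = 376.48 + 226.27 + 37.20 = 639.95
2) 1.4(289.6) = 405.44
3) 1.4(289.6) + 1.7(29.0) + 0.2(133.1) = 405.44 + 49.30 + 26.62 = 481.36
4) 1.4(289.6) + 0.75(29.0) + 0.75(133.1) + 0.75(124.0) = 405.44 + 21.75 + 99.83 + 93.00 = 620.02
The largest value is 639.95 kN·m from combination 1.

Combination 1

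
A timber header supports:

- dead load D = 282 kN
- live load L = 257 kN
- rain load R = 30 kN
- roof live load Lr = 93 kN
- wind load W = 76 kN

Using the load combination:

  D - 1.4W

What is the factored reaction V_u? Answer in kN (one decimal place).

1.0(282) - 1.4(76) = 282.0 - 106.4 = 175.6
V_u = 175.6 kN.

175.6 kN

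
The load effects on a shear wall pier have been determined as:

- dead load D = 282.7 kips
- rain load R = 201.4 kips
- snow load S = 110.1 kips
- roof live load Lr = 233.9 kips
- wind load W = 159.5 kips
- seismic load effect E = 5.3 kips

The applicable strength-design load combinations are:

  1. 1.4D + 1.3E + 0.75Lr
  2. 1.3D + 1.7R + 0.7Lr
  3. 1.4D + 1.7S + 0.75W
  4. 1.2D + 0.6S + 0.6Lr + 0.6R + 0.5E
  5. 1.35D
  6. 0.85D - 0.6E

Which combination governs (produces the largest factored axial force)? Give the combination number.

1. 1.4(282.7) + 1.3(5.3) + 0.75(233.9) = 395.78 + 6.89 + 175.43 = 578.10
2. 1.3(282.7) + 1.7(201.4) + 0.7(233.9) = 367.51 + 342.38 + 163.73 = 873.62
3. 1.4(282.7) + 1.7(110.1) + 0.75(159.5) = 395.78 + 187.17 + 119.63 = 702.58
4. 1.2(282.7) + 0.6(110.1) + 0.6(233.9) + 0.6(201.4) + 0.5(5.3) = 339.24 + 66.06 + 140.34 + 120.84 + 2.65 = 669.13
5. 1.35(282.7) = 381.65
6. 0.85(282.7) - 0.6(5.3) = 240.30 - 3.18 = 237.12
The largest value is 873.62 kips from combination 2.

Combination 2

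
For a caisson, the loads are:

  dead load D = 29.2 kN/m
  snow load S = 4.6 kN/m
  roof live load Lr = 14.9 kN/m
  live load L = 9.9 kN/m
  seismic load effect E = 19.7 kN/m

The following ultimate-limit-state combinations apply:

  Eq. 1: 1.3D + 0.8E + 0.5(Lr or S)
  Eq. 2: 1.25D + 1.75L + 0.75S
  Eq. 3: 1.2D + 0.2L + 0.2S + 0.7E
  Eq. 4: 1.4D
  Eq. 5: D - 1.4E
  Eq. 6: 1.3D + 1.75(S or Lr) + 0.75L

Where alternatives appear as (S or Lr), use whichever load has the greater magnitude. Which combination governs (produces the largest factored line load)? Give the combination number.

(Lr or S) → Lr = 14.9 kN/m; (S or Lr) → Lr = 14.9 kN/m.
Eq. 1: 1.3(29.2) + 0.8(19.7) + 0.5(14.9) = 61.2
Eq. 2: 1.25(29.2) + 1.75(9.9) + 0.75(4.6) = 36.5 + 17.3 + 3.5 = 57.3
Eq. 3: 1.2(29.2) + 0.2(9.9) + 0.2(4.6) + 0.7(19.7) = 35.0 + 2.0 + 0.9 + 13.8 = 51.7
Eq. 4: 1.4(29.2) = 40.9
Eq. 5: 1.0(29.2) - 1.4(19.7) = 29.2 - 27.6 = 1.6
Eq. 6: 1.3(29.2) + 1.75(14.9) + 0.75(9.9) = 38.0 + 26.1 + 7.4 = 71.5
The largest value is 71.5 kN/m from combination 6.

Combination 6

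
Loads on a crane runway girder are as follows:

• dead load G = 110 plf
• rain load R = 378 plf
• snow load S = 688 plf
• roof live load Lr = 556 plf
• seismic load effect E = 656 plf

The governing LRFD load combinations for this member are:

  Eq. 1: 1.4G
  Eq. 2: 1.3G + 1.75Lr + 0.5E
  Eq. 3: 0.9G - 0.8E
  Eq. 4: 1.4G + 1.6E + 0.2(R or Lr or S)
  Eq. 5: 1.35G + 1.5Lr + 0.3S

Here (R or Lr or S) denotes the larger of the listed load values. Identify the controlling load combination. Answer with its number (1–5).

(R or Lr or S) → S = 688 plf.
Eq. 1: 1.4(110) = 154.0
Eq. 2: 1.3(110) + 1.75(556) + 0.5(656) = 1444.0
Eq. 3: 0.9(110) - 0.8(656) = -425.8
Eq. 4: 1.4(110) + 1.6(656) + 0.2(688) = 1341.2
Eq. 5: 1.35(110) + 1.5(556) + 0.3(688) = 1188.9
The largest value is 1444.0 plf from combination 2.

Combination 2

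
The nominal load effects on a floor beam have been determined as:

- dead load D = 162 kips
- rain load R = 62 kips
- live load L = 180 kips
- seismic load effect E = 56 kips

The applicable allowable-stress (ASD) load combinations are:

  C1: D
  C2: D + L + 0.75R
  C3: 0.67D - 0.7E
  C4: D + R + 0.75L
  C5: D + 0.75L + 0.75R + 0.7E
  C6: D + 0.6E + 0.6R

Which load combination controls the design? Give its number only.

Combination 2

C1: 1.0(162) = 162.0
C2: 1.0(162) + 1.0(180) + 0.75(62) = 388.5
C3: 0.67(162) - 0.7(56) = 69.3
C4: 1.0(162) + 1.0(62) + 0.75(180) = 359.0
C5: 1.0(162) + 0.75(180) + 0.75(62) + 0.7(56) = 382.7
C6: 1.0(162) + 0.6(56) + 0.6(62) = 232.8
The largest value is 388.5 kips from combination 2.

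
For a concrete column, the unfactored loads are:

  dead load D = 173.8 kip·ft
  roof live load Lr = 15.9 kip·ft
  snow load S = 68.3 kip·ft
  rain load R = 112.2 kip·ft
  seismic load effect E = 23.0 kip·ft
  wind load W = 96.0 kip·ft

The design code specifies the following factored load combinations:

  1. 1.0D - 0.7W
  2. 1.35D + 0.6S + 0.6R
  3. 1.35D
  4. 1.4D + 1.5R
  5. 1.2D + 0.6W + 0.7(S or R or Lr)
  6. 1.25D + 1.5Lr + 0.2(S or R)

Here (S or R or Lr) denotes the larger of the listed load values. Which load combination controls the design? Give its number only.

(S or R or Lr) → R = 112.2 kip·ft; (S or R) → R = 112.2 kip·ft.
1. 1.0(173.8) - 0.7(96.0) = 173.80 - 67.20 = 106.60
2. 1.35(173.8) + 0.6(68.3) + 0.6(112.2) = 234.63 + 40.98 + 67.32 = 342.93
3. 1.35(173.8) = 234.63
4. 1.4(173.8) + 1.5(112.2) = 243.32 + 168.30 = 411.62
5. 1.2(173.8) + 0.6(96.0) + 0.7(112.2) = 208.56 + 57.60 + 78.54 = 344.70
6. 1.25(173.8) + 1.5(15.9) + 0.2(112.2) = 217.25 + 23.85 + 22.44 = 263.54
The largest value is 411.62 kip·ft from combination 4.

Combination 4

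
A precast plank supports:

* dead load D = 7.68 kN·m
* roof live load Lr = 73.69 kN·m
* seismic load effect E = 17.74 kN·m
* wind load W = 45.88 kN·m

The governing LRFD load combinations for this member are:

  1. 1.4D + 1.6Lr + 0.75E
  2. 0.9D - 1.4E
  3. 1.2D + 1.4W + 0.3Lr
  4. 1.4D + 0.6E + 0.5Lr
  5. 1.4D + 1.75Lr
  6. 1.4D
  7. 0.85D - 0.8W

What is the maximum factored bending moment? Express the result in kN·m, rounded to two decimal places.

1. 1.4(7.68) + 1.6(73.69) + 0.75(17.74) = 10.75 + 117.90 + 13.31 = 141.96
2. 0.9(7.68) - 1.4(17.74) = -17.92
3. 1.2(7.68) + 1.4(45.88) + 0.3(73.69) = 9.22 + 64.23 + 22.11 = 95.56
4. 1.4(7.68) + 0.6(17.74) + 0.5(73.69) = 10.75 + 10.64 + 36.85 = 58.24
5. 1.4(7.68) + 1.75(73.69) = 10.75 + 128.96 = 139.71
6. 1.4(7.68) = 10.75
7. 0.85(7.68) - 0.8(45.88) = -30.18
The controlling combination is 1, giving 141.96 kN·m.

141.96 kN·m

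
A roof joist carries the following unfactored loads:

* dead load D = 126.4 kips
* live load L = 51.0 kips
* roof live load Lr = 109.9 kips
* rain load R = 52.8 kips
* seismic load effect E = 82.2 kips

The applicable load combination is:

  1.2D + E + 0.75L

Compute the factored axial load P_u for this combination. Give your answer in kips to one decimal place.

1.2(126.4) + 1.0(82.2) + 0.75(51.0) = 272.1
P_u = 272.1 kips.

272.1 kips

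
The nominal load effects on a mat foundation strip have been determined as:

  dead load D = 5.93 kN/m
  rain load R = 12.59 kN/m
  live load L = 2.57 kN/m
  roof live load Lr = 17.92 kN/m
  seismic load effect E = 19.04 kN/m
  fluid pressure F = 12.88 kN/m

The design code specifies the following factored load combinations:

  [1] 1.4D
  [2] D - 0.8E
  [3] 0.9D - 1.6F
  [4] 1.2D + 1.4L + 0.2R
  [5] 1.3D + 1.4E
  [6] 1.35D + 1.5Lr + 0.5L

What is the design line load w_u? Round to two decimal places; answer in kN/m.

[1] 1.4(5.93) = 8.30
[2] 1.0(5.93) - 0.8(19.04) = -9.30
[3] 0.9(5.93) - 1.6(12.88) = -15.27
[4] 1.2(5.93) + 1.4(2.57) + 0.2(12.59) = 13.23
[5] 1.3(5.93) + 1.4(19.04) = 34.37
[6] 1.35(5.93) + 1.5(17.92) + 0.5(2.57) = 36.17
Combination 6 governs: w_u = 36.17 kN/m.

36.17 kN/m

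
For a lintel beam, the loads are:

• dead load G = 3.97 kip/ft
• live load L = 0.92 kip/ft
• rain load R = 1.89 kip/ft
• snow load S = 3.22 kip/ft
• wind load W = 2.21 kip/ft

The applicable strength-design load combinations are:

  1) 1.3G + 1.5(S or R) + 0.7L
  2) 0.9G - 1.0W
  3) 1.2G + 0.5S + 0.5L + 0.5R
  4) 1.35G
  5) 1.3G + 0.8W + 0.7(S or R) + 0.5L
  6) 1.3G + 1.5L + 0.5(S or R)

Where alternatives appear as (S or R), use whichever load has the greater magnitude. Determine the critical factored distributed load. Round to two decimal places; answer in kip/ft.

10.64 kip/ft

(S or R) → S = 3.22 kip/ft.
1) 1.3(3.97) + 1.5(3.22) + 0.7(0.92) = 10.64
2) 0.9(3.97) - 1.0(2.21) = 3.57 - 2.21 = 1.36
3) 1.2(3.97) + 0.5(3.22) + 0.5(0.92) + 0.5(1.89) = 4.76 + 1.61 + 0.46 + 0.95 = 7.78
4) 1.35(3.97) = 5.36
5) 1.3(3.97) + 0.8(2.21) + 0.7(3.22) + 0.5(0.92) = 5.16 + 1.77 + 2.25 + 0.46 = 9.64
6) 1.3(3.97) + 1.5(0.92) + 0.5(3.22) = 5.16 + 1.38 + 1.61 = 8.15
Combination 1 governs: w_u = 10.64 kip/ft.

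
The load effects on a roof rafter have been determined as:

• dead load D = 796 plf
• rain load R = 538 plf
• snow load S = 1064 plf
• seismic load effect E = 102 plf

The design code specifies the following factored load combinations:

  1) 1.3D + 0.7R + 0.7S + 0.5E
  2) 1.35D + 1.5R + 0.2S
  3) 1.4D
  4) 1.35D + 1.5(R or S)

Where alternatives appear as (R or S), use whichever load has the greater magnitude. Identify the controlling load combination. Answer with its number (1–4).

Combination 4

(R or S) → S = 1064 plf.
1) 1.3(796) + 0.7(538) + 0.7(1064) + 0.5(102) = 1034.8 + 376.6 + 744.8 + 51.0 = 2207.2
2) 1.35(796) + 1.5(538) + 0.2(1064) = 1074.6 + 807.0 + 212.8 = 2094.4
3) 1.4(796) = 1114.4
4) 1.35(796) + 1.5(1064) = 1074.6 + 1596.0 = 2670.6
The largest value is 2670.6 plf from combination 4.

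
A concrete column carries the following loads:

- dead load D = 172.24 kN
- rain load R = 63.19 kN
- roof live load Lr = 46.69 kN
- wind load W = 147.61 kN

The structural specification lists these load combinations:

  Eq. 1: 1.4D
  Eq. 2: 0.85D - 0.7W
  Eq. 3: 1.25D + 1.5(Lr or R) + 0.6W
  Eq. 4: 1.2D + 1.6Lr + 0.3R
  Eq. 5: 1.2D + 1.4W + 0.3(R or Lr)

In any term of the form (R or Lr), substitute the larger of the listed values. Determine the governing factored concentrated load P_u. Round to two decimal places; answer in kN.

(Lr or R) → R = 63.19 kN; (R or Lr) → R = 63.19 kN.
Eq. 1: 1.4(172.24) = 241.14
Eq. 2: 0.85(172.24) - 0.7(147.61) = 43.08
Eq. 3: 1.25(172.24) + 1.5(63.19) + 0.6(147.61) = 398.65
Eq. 4: 1.2(172.24) + 1.6(46.69) + 0.3(63.19) = 206.69 + 74.70 + 18.96 = 300.35
Eq. 5: 1.2(172.24) + 1.4(147.61) + 0.3(63.19) = 206.69 + 206.65 + 18.96 = 432.30
The controlling combination is 5, giving 432.30 kN.

432.30 kN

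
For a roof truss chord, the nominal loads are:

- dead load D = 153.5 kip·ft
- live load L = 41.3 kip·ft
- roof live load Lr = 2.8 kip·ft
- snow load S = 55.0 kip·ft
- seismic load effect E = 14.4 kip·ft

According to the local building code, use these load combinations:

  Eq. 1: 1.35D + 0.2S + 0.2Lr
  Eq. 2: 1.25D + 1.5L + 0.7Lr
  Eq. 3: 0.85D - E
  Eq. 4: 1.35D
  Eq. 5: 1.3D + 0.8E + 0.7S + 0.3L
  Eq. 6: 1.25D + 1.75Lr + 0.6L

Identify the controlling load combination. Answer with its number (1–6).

Combination 5

Eq. 1: 1.35(153.5) + 0.2(55.0) + 0.2(2.8) = 218.79
Eq. 2: 1.25(153.5) + 1.5(41.3) + 0.7(2.8) = 255.79
Eq. 3: 0.85(153.5) - 1.0(14.4) = 116.08
Eq. 4: 1.35(153.5) = 207.23
Eq. 5: 1.3(153.5) + 0.8(14.4) + 0.7(55.0) + 0.3(41.3) = 261.96
Eq. 6: 1.25(153.5) + 1.75(2.8) + 0.6(41.3) = 221.56
The largest value is 261.96 kip·ft from combination 5.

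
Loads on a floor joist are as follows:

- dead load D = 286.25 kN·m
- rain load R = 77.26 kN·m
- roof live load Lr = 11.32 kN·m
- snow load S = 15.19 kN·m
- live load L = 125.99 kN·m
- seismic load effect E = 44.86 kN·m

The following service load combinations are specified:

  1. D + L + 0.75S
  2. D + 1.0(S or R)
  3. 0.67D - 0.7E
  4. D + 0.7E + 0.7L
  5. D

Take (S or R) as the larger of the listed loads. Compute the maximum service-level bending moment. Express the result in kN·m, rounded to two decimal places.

423.63 kN·m

(S or R) → R = 77.26 kN·m.
1. 1.0(286.25) + 1.0(125.99) + 0.75(15.19) = 286.25 + 125.99 + 11.39 = 423.63
2. 1.0(286.25) + 1.0(77.26) = 286.25 + 77.26 = 363.51
3. 0.67(286.25) - 0.7(44.86) = 191.79 - 31.40 = 160.39
4. 1.0(286.25) + 0.7(44.86) + 0.7(125.99) = 405.85
5. 1.0(286.25) = 286.25
The controlling combination is 1, giving 423.63 kN·m.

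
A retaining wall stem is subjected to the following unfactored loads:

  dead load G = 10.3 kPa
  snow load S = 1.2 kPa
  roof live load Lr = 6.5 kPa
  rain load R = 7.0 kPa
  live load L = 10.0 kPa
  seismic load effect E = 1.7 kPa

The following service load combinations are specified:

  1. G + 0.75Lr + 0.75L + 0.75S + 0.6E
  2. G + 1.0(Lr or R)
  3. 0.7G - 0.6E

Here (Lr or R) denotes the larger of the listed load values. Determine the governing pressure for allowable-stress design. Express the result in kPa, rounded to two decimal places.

(Lr or R) → R = 7.0 kPa.
1. 1.0(10.3) + 0.75(6.5) + 0.75(10.0) + 0.75(1.2) + 0.6(1.7) = 10.30 + 4.88 + 7.50 + 0.90 + 1.02 = 24.60
2. 1.0(10.3) + 1.0(7.0) = 10.30 + 7.00 = 17.30
3. 0.7(10.3) - 0.6(1.7) = 7.21 - 1.02 = 6.19
Combination 1 governs: p = 24.60 kPa.

24.60 kPa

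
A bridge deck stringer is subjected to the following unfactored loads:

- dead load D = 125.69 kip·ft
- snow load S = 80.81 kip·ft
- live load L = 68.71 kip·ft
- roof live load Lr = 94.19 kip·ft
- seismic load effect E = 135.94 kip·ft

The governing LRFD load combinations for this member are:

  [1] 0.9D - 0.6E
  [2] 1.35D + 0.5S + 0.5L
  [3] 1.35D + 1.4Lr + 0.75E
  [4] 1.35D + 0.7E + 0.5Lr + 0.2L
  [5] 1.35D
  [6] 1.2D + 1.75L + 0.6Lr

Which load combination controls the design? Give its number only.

[1] 0.9(125.69) - 0.6(135.94) = 113.12 - 81.56 = 31.56
[2] 1.35(125.69) + 0.5(80.81) + 0.5(68.71) = 244.44
[3] 1.35(125.69) + 1.4(94.19) + 0.75(135.94) = 403.50
[4] 1.35(125.69) + 0.7(135.94) + 0.5(94.19) + 0.2(68.71) = 169.68 + 95.16 + 47.10 + 13.74 = 325.68
[5] 1.35(125.69) = 169.68
[6] 1.2(125.69) + 1.75(68.71) + 0.6(94.19) = 150.83 + 120.24 + 56.51 = 327.58
The largest value is 403.50 kip·ft from combination 3.

Combination 3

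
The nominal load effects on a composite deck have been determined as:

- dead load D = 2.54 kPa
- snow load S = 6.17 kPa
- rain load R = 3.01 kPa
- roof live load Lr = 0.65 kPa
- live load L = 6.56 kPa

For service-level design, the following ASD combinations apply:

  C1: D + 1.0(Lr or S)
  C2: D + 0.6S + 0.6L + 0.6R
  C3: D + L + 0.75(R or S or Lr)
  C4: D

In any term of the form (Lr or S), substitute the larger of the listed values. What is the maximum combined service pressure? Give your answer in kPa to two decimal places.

13.73 kPa

(Lr or S) → S = 6.17 kPa; (R or S or Lr) → S = 6.17 kPa.
C1: 1.0(2.54) + 1.0(6.17) = 2.54 + 6.17 = 8.71
C2: 1.0(2.54) + 0.6(6.17) + 0.6(6.56) + 0.6(3.01) = 11.98
C3: 1.0(2.54) + 1.0(6.56) + 0.75(6.17) = 2.54 + 6.56 + 4.63 = 13.73
C4: 1.0(2.54) = 2.54
Maximum is from combination 3.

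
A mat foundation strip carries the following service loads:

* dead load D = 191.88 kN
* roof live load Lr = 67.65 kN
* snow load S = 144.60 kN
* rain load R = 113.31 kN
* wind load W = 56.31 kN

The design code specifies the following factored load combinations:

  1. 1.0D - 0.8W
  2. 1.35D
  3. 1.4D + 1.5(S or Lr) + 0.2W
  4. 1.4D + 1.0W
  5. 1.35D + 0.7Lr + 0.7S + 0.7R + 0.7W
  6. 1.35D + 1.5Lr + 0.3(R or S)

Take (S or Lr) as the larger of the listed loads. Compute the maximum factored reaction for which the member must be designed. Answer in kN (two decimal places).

(S or Lr) → S = 144.60 kN; (R or S) → S = 144.60 kN.
1. 1.0(191.88) - 0.8(56.31) = 146.83
2. 1.35(191.88) = 259.04
3. 1.4(191.88) + 1.5(144.60) + 0.2(56.31) = 496.79
4. 1.4(191.88) + 1.0(56.31) = 324.94
5. 1.35(191.88) + 0.7(67.65) + 0.7(144.60) + 0.7(113.31) + 0.7(56.31) = 526.35
6. 1.35(191.88) + 1.5(67.65) + 0.3(144.60) = 403.89
The controlling combination is 5, giving 526.35 kN.

526.35 kN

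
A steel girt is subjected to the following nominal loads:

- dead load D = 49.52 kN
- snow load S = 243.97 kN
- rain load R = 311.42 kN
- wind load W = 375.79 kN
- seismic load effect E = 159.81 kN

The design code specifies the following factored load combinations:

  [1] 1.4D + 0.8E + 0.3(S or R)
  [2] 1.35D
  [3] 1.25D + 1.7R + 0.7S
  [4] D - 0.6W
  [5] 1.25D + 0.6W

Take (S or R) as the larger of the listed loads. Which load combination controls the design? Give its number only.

Combination 3

(S or R) → R = 311.42 kN.
[1] 1.4(49.52) + 0.8(159.81) + 0.3(311.42) = 290.60
[2] 1.35(49.52) = 66.85
[3] 1.25(49.52) + 1.7(311.42) + 0.7(243.97) = 762.09
[4] 1.0(49.52) - 0.6(375.79) = -175.95
[5] 1.25(49.52) + 0.6(375.79) = 287.37
The largest value is 762.09 kN from combination 3.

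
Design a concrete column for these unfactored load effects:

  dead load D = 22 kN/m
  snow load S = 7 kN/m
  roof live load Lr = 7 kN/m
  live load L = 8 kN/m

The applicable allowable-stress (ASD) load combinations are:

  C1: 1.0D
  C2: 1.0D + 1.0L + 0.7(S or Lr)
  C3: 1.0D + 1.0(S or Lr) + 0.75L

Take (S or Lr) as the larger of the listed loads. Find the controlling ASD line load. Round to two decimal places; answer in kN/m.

(S or Lr) → S = 7 kN/m.
C1: 1.0(22) = 22.00
C2: 1.0(22) + 1.0(8) + 0.7(7) = 22.00 + 8.00 + 4.90 = 34.90
C3: 1.0(22) + 1.0(7) + 0.75(8) = 22.00 + 7.00 + 6.00 = 35.00
Maximum is from combination 3.

35.00 kN/m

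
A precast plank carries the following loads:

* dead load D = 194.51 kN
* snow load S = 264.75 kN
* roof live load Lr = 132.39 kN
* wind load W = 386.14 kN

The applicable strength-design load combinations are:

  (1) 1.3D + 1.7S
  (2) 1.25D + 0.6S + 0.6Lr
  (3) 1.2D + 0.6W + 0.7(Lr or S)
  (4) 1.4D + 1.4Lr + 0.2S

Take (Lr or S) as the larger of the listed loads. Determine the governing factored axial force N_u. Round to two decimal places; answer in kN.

702.94 kN

(Lr or S) → S = 264.75 kN.
(1) 1.3(194.51) + 1.7(264.75) = 702.94
(2) 1.25(194.51) + 0.6(264.75) + 0.6(132.39) = 481.42
(3) 1.2(194.51) + 0.6(386.14) + 0.7(264.75) = 650.42
(4) 1.4(194.51) + 1.4(132.39) + 0.2(264.75) = 510.61
The controlling combination is 1, giving 702.94 kN.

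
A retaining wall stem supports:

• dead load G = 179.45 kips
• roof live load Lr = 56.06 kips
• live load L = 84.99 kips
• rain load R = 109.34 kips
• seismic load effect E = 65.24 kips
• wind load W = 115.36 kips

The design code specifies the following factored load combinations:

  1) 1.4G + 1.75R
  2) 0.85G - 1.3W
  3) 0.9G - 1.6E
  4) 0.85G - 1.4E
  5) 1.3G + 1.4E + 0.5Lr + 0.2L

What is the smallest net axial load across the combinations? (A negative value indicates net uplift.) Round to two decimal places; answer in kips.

2.56 kips

1) 1.4(179.45) + 1.75(109.34) = 442.58
2) 0.85(179.45) - 1.3(115.36) = 2.56
3) 0.9(179.45) - 1.6(65.24) = 57.12
4) 0.85(179.45) - 1.4(65.24) = 61.20
5) 1.3(179.45) + 1.4(65.24) + 0.5(56.06) + 0.2(84.99) = 369.65
Combination 2 gives the minimum: 2.56 kips.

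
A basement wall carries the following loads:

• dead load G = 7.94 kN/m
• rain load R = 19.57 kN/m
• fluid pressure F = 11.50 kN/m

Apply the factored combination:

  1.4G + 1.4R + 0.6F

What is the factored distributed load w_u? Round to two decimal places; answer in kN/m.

1.4(7.94) + 1.4(19.57) + 0.6(11.50) = 45.41
w_u = 45.41 kN/m.

45.41 kN/m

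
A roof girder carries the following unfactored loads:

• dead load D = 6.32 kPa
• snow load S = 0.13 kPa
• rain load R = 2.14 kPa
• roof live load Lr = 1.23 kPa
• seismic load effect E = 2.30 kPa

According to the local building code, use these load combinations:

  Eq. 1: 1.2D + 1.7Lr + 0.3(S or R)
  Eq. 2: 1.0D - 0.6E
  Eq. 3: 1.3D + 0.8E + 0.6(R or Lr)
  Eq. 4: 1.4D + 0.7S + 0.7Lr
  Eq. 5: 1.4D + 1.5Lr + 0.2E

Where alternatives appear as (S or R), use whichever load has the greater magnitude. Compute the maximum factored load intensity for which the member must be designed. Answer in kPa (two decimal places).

11.34 kPa

(S or R) → R = 2.14 kPa; (R or Lr) → R = 2.14 kPa.
Eq. 1: 1.2(6.32) + 1.7(1.23) + 0.3(2.14) = 10.32
Eq. 2: 1.0(6.32) - 0.6(2.30) = 6.32 - 1.38 = 4.94
Eq. 3: 1.3(6.32) + 0.8(2.30) + 0.6(2.14) = 8.22 + 1.84 + 1.28 = 11.34
Eq. 4: 1.4(6.32) + 0.7(0.13) + 0.7(1.23) = 8.85 + 0.09 + 0.86 = 9.80
Eq. 5: 1.4(6.32) + 1.5(1.23) + 0.2(2.30) = 11.15
Maximum is from combination 3.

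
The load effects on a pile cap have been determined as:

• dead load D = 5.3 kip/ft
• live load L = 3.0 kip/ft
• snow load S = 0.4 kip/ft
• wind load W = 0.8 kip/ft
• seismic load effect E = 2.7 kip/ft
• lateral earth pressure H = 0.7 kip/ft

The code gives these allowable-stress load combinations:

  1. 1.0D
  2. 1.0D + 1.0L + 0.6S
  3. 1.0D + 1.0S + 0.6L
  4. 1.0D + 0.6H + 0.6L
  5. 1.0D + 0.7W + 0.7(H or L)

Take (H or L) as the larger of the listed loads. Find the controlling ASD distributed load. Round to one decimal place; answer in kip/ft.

(H or L) → L = 3.0 kip/ft.
1. 1.0(5.3) = 5.3
2. 1.0(5.3) + 1.0(3.0) + 0.6(0.4) = 8.5
3. 1.0(5.3) + 1.0(0.4) + 0.6(3.0) = 7.5
4. 1.0(5.3) + 0.6(0.7) + 0.6(3.0) = 7.5
5. 1.0(5.3) + 0.7(0.8) + 0.7(3.0) = 8.0
The controlling combination is 2, giving 8.5 kip/ft.

8.5 kip/ft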